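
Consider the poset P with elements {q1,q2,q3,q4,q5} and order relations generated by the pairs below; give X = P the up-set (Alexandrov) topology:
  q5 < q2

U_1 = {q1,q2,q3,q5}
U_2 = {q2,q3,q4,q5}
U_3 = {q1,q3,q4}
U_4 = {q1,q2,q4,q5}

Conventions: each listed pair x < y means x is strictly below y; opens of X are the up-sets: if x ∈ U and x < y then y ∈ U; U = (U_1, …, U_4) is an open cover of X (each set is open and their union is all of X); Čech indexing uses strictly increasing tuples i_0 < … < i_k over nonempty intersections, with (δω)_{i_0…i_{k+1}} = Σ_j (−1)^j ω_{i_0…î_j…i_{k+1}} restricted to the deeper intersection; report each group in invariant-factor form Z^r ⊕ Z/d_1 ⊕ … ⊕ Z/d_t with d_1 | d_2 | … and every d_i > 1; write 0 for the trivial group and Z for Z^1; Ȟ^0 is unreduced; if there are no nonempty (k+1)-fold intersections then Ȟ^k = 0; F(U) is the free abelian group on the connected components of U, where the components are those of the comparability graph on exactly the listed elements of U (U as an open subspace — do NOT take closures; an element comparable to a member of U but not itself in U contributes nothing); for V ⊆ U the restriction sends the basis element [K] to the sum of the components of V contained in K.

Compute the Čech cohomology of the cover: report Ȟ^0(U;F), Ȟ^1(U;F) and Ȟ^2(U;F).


nerve of the cover:
  U12={q2,q3,q5} U13={q1,q3} U14={q1,q2,q5} U23={q3,q4} U24={q2,q4,q5} U34={q1,q4}
  U123={q3} U124={q2,q5} U134={q1} U234={q4}
components per intersection:
  U1: {q1} {q2,q5} {q3}
  U2: {q2,q5} {q3} {q4}
  U3: {q1} {q3} {q4}
  U4: {q1} {q2,q5} {q4}
  U12: {q2,q5} {q3}
  U13: {q1} {q3}
  U14: {q1} {q2,q5}
  U23: {q3} {q4}
  U24: {q2,q5} {q4}
  U34: {q1} {q4}
  U123: {q3}
  U124: {q2,q5}
  U134: {q1}
  U234: {q4}
C dims 12,12,4; δ0: rk 8, SNF 1^8; δ1: rk 4, SNF 1^4
Ȟ^0 = (12 − 8) − 0 = 4, so Ȟ^0 ≅ Z^4
Ȟ^1 = (12 − 4) − 8 = 0, so Ȟ^1 ≅ 0
Ȟ^2 = (4 − 0) − 4 = 0, so Ȟ^2 ≅ 0

Ȟ^0 ≅ Z^4; Ȟ^1 ≅ 0; Ȟ^2 ≅ 0


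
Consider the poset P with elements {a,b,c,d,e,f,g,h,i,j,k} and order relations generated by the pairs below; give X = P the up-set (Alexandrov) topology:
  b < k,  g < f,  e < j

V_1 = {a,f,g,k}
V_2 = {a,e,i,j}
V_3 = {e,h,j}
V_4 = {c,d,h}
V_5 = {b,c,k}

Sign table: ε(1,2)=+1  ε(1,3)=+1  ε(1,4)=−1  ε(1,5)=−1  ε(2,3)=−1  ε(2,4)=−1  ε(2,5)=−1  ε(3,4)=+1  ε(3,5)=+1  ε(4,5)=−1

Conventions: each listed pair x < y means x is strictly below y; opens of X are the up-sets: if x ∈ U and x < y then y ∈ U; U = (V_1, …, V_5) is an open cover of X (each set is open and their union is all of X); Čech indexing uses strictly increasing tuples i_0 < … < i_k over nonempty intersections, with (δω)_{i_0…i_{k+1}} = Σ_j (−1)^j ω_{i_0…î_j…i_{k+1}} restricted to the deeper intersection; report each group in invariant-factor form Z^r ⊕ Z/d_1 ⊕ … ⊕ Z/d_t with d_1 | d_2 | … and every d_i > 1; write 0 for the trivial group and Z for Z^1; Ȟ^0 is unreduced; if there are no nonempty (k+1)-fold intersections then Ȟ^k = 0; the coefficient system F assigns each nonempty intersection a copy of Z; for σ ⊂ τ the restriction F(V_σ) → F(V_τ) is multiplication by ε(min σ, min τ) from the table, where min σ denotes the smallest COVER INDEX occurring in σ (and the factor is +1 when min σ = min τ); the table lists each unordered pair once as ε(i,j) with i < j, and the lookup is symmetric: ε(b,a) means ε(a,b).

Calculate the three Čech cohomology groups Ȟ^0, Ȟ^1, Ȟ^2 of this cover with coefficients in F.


intersection data:
  V12={a} V15={k} V23={e,j} V34={h} V45={c}
C dims 5,5; δ0: rk 5, SNF 1^4·2
Ȟ^0 = (5 − 5) − 0 = 0, so Ȟ^0 ≅ 0
Ȟ^1 = (5 − 0) − 5 = 0 plus torsion [2], so Ȟ^1 ≅ Z/2
Ȟ^2 = (0 − 0) − 0 = 0, so Ȟ^2 ≅ 0

Ȟ^0 ≅ 0, Ȟ^1 ≅ Z/2, Ȟ^2 ≅ 0


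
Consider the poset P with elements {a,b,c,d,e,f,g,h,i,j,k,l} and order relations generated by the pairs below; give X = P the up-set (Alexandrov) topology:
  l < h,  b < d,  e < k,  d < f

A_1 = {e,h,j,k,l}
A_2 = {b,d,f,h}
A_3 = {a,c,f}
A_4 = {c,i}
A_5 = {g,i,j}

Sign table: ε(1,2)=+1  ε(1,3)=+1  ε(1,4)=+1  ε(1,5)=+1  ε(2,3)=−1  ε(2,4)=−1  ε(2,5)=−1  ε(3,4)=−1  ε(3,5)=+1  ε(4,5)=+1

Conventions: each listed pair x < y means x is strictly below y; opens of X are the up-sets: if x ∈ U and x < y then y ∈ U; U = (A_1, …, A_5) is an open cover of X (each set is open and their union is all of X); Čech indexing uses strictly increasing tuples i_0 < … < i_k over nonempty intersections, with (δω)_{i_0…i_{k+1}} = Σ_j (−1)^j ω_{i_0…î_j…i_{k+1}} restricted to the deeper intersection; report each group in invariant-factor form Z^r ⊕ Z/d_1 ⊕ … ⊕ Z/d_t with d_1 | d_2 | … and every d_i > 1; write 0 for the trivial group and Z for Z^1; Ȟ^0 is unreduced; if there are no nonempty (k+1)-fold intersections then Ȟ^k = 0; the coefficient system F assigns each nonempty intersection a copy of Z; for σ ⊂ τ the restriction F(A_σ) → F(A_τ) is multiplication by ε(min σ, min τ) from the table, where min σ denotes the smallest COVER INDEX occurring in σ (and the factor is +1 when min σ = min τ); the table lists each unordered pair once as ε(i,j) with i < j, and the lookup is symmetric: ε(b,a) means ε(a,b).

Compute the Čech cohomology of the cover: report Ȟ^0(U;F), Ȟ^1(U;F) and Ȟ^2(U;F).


nonempty intersections:
  A12={h} A15={j} A23={f} A34={c} A45={i}
C dims 5,5; δ0: rk 4, SNF 1^4
Ȟ^0: (5−4)−0=1 ⇒ Z
Ȟ^1: (5−0)−4=1 ⇒ Z
Ȟ^2: (0−0)−0=0 ⇒ 0

Ȟ^0(U;F) ≅ Z, Ȟ^1(U;F) ≅ Z and Ȟ^2(U;F) ≅ 0


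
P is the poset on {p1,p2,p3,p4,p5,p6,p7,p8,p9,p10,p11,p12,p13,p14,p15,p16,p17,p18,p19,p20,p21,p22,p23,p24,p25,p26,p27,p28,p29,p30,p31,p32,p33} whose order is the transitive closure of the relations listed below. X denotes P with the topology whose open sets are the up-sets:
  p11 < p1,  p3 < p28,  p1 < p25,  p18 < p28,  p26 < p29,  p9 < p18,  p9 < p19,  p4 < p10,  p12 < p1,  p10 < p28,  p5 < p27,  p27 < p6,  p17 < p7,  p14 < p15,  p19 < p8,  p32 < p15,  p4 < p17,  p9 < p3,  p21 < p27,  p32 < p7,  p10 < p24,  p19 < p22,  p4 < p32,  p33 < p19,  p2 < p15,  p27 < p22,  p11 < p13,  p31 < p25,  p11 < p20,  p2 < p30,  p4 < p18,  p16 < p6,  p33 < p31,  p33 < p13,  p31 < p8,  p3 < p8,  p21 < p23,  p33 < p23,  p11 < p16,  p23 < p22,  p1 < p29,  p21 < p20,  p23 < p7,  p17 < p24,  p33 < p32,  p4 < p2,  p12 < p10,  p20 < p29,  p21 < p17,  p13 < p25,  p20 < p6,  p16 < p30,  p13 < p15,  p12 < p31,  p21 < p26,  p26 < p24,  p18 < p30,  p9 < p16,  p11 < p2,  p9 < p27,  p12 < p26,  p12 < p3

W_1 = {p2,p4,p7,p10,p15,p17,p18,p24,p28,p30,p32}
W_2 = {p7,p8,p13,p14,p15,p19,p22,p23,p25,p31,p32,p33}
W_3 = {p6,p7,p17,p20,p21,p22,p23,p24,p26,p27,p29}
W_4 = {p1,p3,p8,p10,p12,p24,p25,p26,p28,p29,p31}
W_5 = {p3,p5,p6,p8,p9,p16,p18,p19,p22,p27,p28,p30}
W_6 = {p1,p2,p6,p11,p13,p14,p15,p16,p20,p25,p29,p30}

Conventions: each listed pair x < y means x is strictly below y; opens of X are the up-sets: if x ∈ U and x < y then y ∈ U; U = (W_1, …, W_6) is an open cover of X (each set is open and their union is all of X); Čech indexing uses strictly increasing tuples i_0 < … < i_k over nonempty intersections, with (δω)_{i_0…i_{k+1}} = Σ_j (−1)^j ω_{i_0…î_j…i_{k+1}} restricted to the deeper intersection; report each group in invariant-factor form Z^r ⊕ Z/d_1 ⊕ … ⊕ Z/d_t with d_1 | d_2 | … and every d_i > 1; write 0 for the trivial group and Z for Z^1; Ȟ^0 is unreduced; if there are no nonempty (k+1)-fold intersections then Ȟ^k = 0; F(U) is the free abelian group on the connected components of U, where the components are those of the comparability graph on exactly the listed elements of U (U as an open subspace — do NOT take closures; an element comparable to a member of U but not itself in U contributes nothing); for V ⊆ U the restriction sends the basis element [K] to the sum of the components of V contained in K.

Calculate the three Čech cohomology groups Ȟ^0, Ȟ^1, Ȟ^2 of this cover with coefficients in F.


nerve simplices:
  W12={p7,p15,p32} W13={p7,p17,p24} W14={p10,p24,p28} W15={p18,p28,p30} W16={p2,p15,p30} W23={p7,p22,p23} W24={p8,p25,p31} W25={p8,p19,p22} W26={p13,p14,p15,p25} W34={p24,p26,p29} W35={p6,p22,p27} W36={p6,p20,p29} W45={p3,p8,p28} W46={p1,p25,p29} W56={p6,p16,p30}
  W123={p7} W126={p15} W134={p24} W145={p28} W156={p30} W235={p22} W245={p8} W246={p25} W346={p29} W356={p6}
components per intersection:
  W1: {p2,p4,p7,p10,p15,p17,p18,p24,p28,p30,p32}
  W2: {p7,p8,p13,p14,p15,p19,p22,p23,p25,p31,p32,p33}
  W3: {p6,p7,p17,p20,p21,p22,p23,p24,p26,p27,p29}
  W4: {p1,p3,p8,p10,p12,p24,p25,p26,p28,p29,p31}
  W5: {p3,p5,p6,p8,p9,p16,p18,p19,p22,p27,p28,p30}
  W6: {p1,p2,p6,p11,p13,p14,p15,p16,p20,p25,p29,p30}
  W12: {p7,p15,p32}
  W13: {p7,p17,p24}
  W14: {p10,p24,p28}
  W15: {p18,p28,p30}
  W16: {p2,p15,p30}
  W23: {p7,p22,p23}
  W24: {p8,p25,p31}
  W25: {p8,p19,p22}
  W26: {p13,p14,p15,p25}
  W34: {p24,p26,p29}
  W35: {p6,p22,p27}
  W36: {p6,p20,p29}
  W45: {p3,p8,p28}
  W46: {p1,p25,p29}
  W56: {p6,p16,p30}
  W123: {p7}
  W126: {p15}
  W134: {p24}
  W145: {p28}
  W156: {p30}
  W235: {p22}
  W245: {p8}
  W246: {p25}
  W346: {p29}
  W356: {p6}
C dims 6,15,10; δ0: rk 5, SNF 1^5; δ1: rk 10, SNF 1^9·2
degree 0: 6−5−0 = 1 → Ȟ^0 ≅ Z
degree 1: 15−10−5 = 0 → Ȟ^1 ≅ 0
degree 2: 10−0−10 = 0 plus torsion [2] → Ȟ^2 ≅ Z/2

Ȟ^0 = Z, Ȟ^1 = 0, Ȟ^2 = Z/2


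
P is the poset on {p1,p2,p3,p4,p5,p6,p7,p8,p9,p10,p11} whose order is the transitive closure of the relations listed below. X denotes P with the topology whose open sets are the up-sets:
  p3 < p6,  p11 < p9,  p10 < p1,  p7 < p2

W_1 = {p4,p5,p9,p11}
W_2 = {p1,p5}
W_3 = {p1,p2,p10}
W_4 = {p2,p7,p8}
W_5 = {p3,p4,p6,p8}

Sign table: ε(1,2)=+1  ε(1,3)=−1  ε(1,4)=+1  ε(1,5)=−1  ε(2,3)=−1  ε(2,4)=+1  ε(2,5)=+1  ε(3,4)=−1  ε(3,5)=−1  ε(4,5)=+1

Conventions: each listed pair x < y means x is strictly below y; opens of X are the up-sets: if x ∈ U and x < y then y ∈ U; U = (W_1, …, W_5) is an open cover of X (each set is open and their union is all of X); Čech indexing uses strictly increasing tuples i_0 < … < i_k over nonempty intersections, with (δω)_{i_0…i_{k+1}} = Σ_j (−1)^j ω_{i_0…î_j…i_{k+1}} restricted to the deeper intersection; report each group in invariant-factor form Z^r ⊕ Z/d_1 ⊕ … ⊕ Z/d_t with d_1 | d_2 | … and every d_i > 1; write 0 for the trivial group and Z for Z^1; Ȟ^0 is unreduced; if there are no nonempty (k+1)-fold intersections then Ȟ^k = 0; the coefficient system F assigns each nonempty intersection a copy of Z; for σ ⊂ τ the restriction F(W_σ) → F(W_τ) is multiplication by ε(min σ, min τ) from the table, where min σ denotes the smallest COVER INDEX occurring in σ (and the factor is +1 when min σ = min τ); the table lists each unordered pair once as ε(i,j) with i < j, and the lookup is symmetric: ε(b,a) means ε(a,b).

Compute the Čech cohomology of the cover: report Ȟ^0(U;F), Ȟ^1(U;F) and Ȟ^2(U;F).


nerve simplices:
  W12={p5} W15={p4} W23={p1} W34={p2} W45={p8}
C dims 5,5; δ0: rk 5, SNF 1^4·2
degree 0: 5−5−0 = 0 → Ȟ^0 ≅ 0
degree 1: 5−0−5 = 0 plus torsion [2] → Ȟ^1 ≅ Z/2
degree 2: 0−0−0 = 0 → Ȟ^2 ≅ 0

Ȟ^0(U;F) ≅ 0,  Ȟ^1(U;F) ≅ Z/2,  Ȟ^2(U;F) ≅ 0


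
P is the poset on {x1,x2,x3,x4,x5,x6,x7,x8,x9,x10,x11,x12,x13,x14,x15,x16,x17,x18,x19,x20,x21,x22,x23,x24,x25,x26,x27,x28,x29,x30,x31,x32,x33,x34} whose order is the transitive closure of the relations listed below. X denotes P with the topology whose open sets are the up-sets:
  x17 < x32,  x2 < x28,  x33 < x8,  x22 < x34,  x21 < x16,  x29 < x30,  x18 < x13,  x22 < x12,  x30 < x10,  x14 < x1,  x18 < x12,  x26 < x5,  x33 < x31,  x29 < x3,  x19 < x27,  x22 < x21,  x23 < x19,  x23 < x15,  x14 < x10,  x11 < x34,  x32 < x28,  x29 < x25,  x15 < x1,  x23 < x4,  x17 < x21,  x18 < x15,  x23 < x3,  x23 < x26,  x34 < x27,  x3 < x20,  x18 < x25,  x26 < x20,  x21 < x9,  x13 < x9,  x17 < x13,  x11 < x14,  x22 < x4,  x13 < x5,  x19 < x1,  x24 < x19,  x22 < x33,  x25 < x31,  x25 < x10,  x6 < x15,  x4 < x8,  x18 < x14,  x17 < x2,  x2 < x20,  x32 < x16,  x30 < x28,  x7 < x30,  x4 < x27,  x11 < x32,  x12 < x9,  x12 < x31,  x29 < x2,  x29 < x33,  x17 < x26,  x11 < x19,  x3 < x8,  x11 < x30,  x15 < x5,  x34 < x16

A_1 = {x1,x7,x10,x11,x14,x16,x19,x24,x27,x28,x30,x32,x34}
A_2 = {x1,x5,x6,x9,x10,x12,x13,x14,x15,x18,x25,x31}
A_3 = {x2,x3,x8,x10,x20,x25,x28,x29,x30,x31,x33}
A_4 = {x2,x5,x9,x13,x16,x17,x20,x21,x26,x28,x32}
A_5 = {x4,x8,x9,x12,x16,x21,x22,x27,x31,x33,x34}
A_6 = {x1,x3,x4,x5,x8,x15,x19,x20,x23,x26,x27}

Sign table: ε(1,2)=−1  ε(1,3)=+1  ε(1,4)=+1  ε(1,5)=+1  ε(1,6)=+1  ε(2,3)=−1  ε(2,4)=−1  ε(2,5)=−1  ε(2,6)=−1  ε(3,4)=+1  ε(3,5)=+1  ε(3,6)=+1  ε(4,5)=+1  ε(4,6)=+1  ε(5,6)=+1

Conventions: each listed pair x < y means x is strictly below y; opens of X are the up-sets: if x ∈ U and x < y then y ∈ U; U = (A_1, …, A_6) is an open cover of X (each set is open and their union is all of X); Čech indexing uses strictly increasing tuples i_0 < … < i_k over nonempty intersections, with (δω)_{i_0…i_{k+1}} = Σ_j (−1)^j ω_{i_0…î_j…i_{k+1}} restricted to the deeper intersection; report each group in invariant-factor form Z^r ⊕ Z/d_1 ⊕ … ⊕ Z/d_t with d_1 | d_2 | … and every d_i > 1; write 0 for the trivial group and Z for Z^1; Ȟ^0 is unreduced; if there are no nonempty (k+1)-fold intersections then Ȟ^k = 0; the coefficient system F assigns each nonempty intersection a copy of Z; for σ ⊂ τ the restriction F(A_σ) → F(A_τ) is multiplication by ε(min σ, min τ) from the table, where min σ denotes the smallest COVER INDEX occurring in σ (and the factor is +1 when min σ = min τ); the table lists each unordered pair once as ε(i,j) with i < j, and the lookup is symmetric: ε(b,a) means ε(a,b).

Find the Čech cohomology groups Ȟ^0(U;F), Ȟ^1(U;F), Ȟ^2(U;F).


nonempty overlaps:
  A12={x1,x10,x14} A13={x10,x28,x30} A14={x16,x28,x32} A15={x16,x27,x34} A16={x1,x19,x27} A23={x10,x25,x31} A24={x5,x9,x13} A25={x9,x12,x31} A26={x1,x5,x15} A34={x2,x20,x28} A35={x8,x31,x33} A36={x3,x8,x20} A45={x9,x16,x21} A46={x5,x20,x26} A56={x4,x8,x27}
  A123={x10} A126={x1} A134={x28} A145={x16} A156={x27} A235={x31} A245={x9} A246={x5} A346={x20} A356={x8}
C dims 6,15,10; δ0: rk 5, SNF 1^5; δ1: rk 10, SNF 1^9·2
degree 0: 6−5−0 = 1 → Ȟ^0 ≅ Z
degree 1: 15−10−5 = 0 → Ȟ^1 ≅ 0
degree 2: 10−0−10 = 0 plus torsion [2] → Ȟ^2 ≅ Z/2

Ȟ^0 ≅ Z; Ȟ^1 ≅ 0; Ȟ^2 ≅ Z/2


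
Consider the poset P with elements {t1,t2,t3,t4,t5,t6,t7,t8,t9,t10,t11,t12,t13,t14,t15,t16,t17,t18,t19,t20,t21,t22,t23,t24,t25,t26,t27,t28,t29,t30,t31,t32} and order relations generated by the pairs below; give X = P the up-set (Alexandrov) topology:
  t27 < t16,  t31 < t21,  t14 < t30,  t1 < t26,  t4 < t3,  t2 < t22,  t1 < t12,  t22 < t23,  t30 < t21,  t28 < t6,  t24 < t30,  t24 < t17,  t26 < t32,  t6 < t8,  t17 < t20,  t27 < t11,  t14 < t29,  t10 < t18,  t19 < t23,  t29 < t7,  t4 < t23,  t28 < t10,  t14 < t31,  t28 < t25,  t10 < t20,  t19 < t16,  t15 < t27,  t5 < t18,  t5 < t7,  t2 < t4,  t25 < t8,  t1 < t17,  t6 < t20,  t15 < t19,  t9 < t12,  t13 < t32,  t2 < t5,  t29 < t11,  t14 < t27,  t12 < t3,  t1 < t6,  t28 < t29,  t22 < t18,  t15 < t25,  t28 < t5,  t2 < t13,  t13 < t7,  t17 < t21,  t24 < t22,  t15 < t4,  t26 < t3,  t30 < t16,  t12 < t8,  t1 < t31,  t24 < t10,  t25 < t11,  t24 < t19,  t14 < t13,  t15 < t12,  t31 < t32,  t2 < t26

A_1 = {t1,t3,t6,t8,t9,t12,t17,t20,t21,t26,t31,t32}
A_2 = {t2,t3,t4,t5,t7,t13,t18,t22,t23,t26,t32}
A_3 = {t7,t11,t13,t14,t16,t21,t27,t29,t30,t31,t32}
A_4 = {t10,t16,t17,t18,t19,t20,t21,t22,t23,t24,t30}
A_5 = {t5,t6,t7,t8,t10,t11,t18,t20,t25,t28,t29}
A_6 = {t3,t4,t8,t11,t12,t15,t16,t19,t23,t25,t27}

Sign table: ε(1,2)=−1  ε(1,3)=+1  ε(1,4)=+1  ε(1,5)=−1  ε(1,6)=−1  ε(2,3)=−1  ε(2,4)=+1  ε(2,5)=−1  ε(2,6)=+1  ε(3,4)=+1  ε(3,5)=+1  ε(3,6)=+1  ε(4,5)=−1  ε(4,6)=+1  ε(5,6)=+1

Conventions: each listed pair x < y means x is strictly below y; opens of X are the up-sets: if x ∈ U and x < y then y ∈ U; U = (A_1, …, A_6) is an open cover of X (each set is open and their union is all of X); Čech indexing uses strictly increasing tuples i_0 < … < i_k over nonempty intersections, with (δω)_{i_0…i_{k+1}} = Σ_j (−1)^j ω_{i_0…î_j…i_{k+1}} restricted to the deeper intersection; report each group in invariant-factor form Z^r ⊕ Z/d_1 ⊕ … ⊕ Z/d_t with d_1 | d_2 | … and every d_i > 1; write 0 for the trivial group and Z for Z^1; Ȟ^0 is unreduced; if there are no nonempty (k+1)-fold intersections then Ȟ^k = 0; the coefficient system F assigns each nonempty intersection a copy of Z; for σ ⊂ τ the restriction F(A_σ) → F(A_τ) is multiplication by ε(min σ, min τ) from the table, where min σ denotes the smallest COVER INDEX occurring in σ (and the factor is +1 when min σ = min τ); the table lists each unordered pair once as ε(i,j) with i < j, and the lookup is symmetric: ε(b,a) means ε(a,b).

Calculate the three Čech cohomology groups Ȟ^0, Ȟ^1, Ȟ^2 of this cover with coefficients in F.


nonempty overlaps:
  A12={t3,t26,t32} A13={t21,t31,t32} A14={t17,t20,t21} A15={t6,t8,t20} A16={t3,t8,t12} A23={t7,t13,t32} A24={t18,t22,t23} A25={t5,t7,t18} A26={t3,t4,t23} A34={t16,t21,t30} A35={t7,t11,t29} A36={t11,t16,t27} A45={t10,t18,t20} A46={t16,t19,t23} A56={t8,t11,t25}
  A123={t32} A126={t3} A134={t21} A145={t20} A156={t8} A235={t7} A245={t18} A246={t23} A346={t16} A356={t11}
C dims 6,15,10; δ0: rk 6, SNF 1^5·2; δ1: rk 9, SNF 1^9
degree 0: 6−6−0 = 0 → Ȟ^0 ≅ 0
degree 1: 15−9−6 = 0 plus torsion [2] → Ȟ^1 ≅ Z/2
degree 2: 10−0−9 = 1 → Ȟ^2 ≅ Z

Ȟ^0 ≅ 0; Ȟ^1 ≅ Z/2; Ȟ^2 ≅ Z


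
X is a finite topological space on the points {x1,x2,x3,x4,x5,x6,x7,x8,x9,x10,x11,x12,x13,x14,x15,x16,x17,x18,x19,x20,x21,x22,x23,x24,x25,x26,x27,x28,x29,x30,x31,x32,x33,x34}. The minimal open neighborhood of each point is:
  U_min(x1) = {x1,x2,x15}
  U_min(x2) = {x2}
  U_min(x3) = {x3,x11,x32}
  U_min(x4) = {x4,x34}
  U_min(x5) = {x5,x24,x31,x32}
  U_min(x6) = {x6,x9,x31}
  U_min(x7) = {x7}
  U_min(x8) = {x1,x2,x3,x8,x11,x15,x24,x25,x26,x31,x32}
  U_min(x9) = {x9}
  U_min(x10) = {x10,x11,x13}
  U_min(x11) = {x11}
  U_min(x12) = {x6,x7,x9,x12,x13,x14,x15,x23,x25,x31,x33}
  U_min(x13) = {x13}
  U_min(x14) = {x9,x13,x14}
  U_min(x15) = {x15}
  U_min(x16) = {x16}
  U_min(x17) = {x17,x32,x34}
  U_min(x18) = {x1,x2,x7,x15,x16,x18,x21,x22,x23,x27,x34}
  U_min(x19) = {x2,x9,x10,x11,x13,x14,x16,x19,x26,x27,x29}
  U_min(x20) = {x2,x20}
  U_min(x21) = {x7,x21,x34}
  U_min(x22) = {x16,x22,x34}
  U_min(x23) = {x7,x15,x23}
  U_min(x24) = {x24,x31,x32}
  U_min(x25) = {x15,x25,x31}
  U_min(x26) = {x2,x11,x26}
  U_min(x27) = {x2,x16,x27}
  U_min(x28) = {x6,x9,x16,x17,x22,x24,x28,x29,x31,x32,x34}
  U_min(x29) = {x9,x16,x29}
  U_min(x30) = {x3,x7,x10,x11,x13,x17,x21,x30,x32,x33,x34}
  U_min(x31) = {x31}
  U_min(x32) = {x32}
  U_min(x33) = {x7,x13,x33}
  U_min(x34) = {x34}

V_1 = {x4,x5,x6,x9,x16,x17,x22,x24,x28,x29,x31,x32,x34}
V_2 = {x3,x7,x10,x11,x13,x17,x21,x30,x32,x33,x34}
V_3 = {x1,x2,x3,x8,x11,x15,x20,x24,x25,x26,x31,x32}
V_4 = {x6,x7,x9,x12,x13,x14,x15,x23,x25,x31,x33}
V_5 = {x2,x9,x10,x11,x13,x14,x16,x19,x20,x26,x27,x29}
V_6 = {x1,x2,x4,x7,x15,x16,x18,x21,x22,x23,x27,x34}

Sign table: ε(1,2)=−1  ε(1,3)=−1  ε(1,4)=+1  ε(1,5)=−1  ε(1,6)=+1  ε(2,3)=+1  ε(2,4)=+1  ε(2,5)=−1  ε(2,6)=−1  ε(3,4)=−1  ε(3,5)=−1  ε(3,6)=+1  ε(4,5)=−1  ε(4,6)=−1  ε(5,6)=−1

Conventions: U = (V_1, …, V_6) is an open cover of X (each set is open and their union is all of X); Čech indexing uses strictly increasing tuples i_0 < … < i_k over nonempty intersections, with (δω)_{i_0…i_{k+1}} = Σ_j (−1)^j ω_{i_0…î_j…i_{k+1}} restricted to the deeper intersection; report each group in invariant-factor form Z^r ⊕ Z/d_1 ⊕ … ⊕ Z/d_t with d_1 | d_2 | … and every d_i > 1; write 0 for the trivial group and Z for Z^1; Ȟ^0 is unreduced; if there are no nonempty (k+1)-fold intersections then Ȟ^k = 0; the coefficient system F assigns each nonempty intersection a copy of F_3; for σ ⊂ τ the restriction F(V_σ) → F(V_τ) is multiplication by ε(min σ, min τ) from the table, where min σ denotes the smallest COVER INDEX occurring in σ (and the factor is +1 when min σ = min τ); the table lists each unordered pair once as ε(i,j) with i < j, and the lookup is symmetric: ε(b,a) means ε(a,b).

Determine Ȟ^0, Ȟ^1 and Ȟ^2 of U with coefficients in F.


nerve simplices:
  V12={x17,x32,x34} V13={x24,x31,x32} V14={x6,x9,x31} V15={x9,x16,x29} V16={x4,x16,x22,x34} V23={x3,x11,x32} V24={x7,x13,x33} V25={x10,x11,x13} V26={x7,x21,x34} V34={x15,x25,x31} V35={x2,x11,x20,x26} V36={x1,x2,x15} V45={x9,x13,x14} V46={x7,x15,x23} V56={x2,x16,x27}
  V123={x32} V126={x34} V134={x31} V145={x9} V156={x16} V235={x11} V245={x13} V246={x7} V346={x15} V356={x2}
C dims 6,15,10; δ0: rk_F3 6; δ1: rk_F3 9
degree 0: 6−6−0 = 0 → Ȟ^0 ≅ 0
degree 1: 15−9−6 = 0 → Ȟ^1 ≅ 0
degree 2: 10−0−9 = 1 → Ȟ^2 ≅ Z/3

Ȟ^0 = 0; Ȟ^1 = 0; Ȟ^2 = Z/3


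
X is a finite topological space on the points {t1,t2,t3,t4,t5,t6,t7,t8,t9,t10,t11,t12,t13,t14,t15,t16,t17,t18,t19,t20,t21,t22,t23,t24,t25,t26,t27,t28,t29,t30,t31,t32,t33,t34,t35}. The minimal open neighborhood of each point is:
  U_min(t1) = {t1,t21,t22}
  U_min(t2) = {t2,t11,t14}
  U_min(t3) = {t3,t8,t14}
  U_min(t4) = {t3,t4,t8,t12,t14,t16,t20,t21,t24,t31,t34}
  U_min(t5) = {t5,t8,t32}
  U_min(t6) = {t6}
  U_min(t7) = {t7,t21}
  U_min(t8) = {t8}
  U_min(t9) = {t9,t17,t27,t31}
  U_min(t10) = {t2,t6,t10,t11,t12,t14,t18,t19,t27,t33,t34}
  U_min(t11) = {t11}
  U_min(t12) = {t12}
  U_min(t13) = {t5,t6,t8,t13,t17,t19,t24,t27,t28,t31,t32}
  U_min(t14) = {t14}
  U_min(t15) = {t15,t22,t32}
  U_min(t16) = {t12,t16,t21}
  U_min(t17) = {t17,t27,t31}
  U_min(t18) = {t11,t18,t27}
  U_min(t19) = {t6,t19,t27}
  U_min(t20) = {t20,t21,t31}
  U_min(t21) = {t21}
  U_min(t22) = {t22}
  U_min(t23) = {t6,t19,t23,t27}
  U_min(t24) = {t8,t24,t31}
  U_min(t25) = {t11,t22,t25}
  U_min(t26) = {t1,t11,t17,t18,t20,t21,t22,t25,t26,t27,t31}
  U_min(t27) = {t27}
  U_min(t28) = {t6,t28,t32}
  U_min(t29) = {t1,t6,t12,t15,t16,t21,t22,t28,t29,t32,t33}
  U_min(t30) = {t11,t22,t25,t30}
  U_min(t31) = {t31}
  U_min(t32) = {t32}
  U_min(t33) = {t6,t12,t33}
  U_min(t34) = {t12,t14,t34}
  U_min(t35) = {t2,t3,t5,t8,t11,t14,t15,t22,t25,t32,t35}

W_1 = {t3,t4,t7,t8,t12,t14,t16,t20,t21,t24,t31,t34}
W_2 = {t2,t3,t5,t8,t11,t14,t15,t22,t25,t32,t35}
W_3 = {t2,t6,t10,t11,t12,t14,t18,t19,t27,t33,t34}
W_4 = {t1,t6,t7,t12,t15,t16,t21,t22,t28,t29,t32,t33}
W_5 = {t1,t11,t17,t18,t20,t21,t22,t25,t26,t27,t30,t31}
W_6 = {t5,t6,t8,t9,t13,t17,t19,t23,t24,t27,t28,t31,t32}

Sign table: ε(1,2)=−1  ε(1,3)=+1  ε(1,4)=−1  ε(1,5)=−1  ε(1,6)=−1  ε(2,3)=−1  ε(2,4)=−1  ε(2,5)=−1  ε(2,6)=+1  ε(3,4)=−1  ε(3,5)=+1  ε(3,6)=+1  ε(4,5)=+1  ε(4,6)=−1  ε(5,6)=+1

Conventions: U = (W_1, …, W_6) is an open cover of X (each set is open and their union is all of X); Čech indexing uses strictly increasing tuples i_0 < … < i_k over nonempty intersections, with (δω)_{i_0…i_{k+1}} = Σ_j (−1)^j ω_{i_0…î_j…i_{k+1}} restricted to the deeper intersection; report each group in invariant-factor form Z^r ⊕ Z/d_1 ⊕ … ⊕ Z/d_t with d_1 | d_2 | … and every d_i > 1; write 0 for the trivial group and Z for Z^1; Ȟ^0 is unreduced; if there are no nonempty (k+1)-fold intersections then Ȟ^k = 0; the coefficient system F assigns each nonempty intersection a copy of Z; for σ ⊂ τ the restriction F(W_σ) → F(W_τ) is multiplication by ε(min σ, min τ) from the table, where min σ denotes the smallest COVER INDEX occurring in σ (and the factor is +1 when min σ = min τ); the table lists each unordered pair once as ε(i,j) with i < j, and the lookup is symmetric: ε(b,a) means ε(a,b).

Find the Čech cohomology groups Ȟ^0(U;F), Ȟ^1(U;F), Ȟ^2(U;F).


nerve simplices:
  W12={t3,t8,t14} W13={t12,t14,t34} W14={t7,t12,t16,t21} W15={t20,t21,t31} W16={t8,t24,t31} W23={t2,t11,t14} W24={t15,t22,t32} W25={t11,t22,t25} W26={t5,t8,t32} W34={t6,t12,t33} W35={t11,t18,t27} W36={t6,t19,t27} W45={t1,t21,t22} W46={t6,t28,t32} W56={t17,t27,t31}
  W123={t14} W126={t8} W134={t12} W145={t21} W156={t31} W235={t11} W245={t22} W246={t32} W346={t6} W356={t27}
C dims 6,15,10; δ0: rk 6, SNF 1^5·2; δ1: rk 9, SNF 1^9
degree 0: 6−6−0 = 0 → Ȟ^0 ≅ 0
degree 1: 15−9−6 = 0 plus torsion [2] → Ȟ^1 ≅ Z/2
degree 2: 10−0−9 = 1 → Ȟ^2 ≅ Z

Ȟ^0 ≅ 0; Ȟ^1 ≅ Z/2; Ȟ^2 ≅ Z


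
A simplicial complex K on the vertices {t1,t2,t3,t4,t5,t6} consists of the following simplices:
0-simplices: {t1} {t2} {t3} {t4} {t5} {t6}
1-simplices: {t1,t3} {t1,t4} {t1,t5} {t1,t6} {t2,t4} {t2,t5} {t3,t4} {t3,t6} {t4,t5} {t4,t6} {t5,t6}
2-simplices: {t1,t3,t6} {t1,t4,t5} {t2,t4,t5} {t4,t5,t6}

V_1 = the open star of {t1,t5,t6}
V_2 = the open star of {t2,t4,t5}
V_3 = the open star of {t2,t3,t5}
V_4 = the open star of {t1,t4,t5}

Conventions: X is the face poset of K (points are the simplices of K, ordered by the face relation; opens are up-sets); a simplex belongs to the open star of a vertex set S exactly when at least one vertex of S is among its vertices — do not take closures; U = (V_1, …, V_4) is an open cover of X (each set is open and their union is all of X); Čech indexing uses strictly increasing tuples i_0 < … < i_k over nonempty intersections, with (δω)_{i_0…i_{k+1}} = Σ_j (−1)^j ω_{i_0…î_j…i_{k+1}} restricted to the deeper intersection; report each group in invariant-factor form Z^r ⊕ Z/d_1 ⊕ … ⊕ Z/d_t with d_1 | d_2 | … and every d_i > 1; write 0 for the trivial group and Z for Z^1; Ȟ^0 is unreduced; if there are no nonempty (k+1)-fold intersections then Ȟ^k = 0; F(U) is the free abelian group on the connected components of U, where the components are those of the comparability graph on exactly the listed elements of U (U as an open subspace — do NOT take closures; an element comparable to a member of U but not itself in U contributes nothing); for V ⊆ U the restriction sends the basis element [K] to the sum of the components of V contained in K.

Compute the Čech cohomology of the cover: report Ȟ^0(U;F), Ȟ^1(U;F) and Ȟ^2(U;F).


cover nerve:
  V1={{t1},{t5},{t6},{t1,t3},{t1,t4},{t1,t5},{t1,t6},{t2,t5},{t3,t6},{t4,t5},{t4,t6},{t5,t6},{t1,t3,t6},{t1,t4,t5},{t2,t4,t5},{t4,t5,t6}} V2={{t2},{t4},{t5},{t1,t4},{t1,t5},{t2,t4},{t2,t5},{t3,t4},{t4,t5},{t4,t6},{t5,t6},{t1,t4,t5},{t2,t4,t5},{t4,t5,t6}} V3={{t2},{t3},{t5},{t1,t3},{t1,t5},{t2,t4},{t2,t5},{t3,t4},{t3,t6},{t4,t5},{t5,t6},{t1,t3,t6},{t1,t4,t5},{t2,t4,t5},{t4,t5,t6}} V4={{t1},{t4},{t5},{t1,t3},{t1,t4},{t1,t5},{t1,t6},{t2,t4},{t2,t5},{t3,t4},{t4,t5},{t4,t6},{t5,t6},{t1,t3,t6},{t1,t4,t5},{t2,t4,t5},{t4,t5,t6}}
  V12={{t5},{t1,t4},{t1,t5},{t2,t5},{t4,t5},{t4,t6},{t5,t6},{t1,t4,t5},{t2,t4,t5},{t4,t5,t6}} V13={{t5},{t1,t3},{t1,t5},{t2,t5},{t3,t6},{t4,t5},{t5,t6},{t1,t3,t6},{t1,t4,t5},{t2,t4,t5},{t4,t5,t6}} V14={{t1},{t5},{t1,t3},{t1,t4},{t1,t5},{t1,t6},{t2,t5},{t4,t5},{t4,t6},{t5,t6},{t1,t3,t6},{t1,t4,t5},{t2,t4,t5},{t4,t5,t6}} V23={{t2},{t5},{t1,t5},{t2,t4},{t2,t5},{t3,t4},{t4,t5},{t5,t6},{t1,t4,t5},{t2,t4,t5},{t4,t5,t6}} V24={{t4},{t5},{t1,t4},{t1,t5},{t2,t4},{t2,t5},{t3,t4},{t4,t5},{t4,t6},{t5,t6},{t1,t4,t5},{t2,t4,t5},{t4,t5,t6}} V34={{t5},{t1,t3},{t1,t5},{t2,t4},{t2,t5},{t3,t4},{t4,t5},{t5,t6},{t1,t3,t6},{t1,t4,t5},{t2,t4,t5},{t4,t5,t6}}
  V123={{t5},{t1,t5},{t2,t5},{t4,t5},{t5,t6},{t1,t4,t5},{t2,t4,t5},{t4,t5,t6}} V124={{t5},{t1,t4},{t1,t5},{t2,t5},{t4,t5},{t4,t6},{t5,t6},{t1,t4,t5},{t2,t4,t5},{t4,t5,t6}} V134={{t5},{t1,t3},{t1,t5},{t2,t5},{t4,t5},{t5,t6},{t1,t3,t6},{t1,t4,t5},{t2,t4,t5},{t4,t5,t6}} V234={{t5},{t1,t5},{t2,t4},{t2,t5},{t3,t4},{t4,t5},{t5,t6},{t1,t4,t5},{t2,t4,t5},{t4,t5,t6}}
  V1234={{t5},{t1,t5},{t2,t5},{t4,t5},{t5,t6},{t1,t4,t5},{t2,t4,t5},{t4,t5,t6}}
components per intersection:
  V1: {{t1},{t5},{t6},{t1,t3},{t1,t4},{t1,t5},{t1,t6},{t2,t5},{t3,t6},{t4,t5},{t4,t6},{t5,t6},{t1,t3,t6},{t1,t4,t5},{t2,t4,t5},{t4,t5,t6}}
  V2: {{t2},{t4},{t5},{t1,t4},{t1,t5},{t2,t4},{t2,t5},{t3,t4},{t4,t5},{t4,t6},{t5,t6},{t1,t4,t5},{t2,t4,t5},{t4,t5,t6}}
  V3: {{t2},{t5},{t1,t5},{t2,t4},{t2,t5},{t4,t5},{t5,t6},{t1,t4,t5},{t2,t4,t5},{t4,t5,t6}} {{t3},{t1,t3},{t3,t4},{t3,t6},{t1,t3,t6}}
  V4: {{t1},{t4},{t5},{t1,t3},{t1,t4},{t1,t5},{t1,t6},{t2,t4},{t2,t5},{t3,t4},{t4,t5},{t4,t6},{t5,t6},{t1,t3,t6},{t1,t4,t5},{t2,t4,t5},{t4,t5,t6}}
  V12: {{t5},{t1,t4},{t1,t5},{t2,t5},{t4,t5},{t4,t6},{t5,t6},{t1,t4,t5},{t2,t4,t5},{t4,t5,t6}}
  V13: {{t5},{t1,t5},{t2,t5},{t4,t5},{t5,t6},{t1,t4,t5},{t2,t4,t5},{t4,t5,t6}} {{t1,t3},{t3,t6},{t1,t3,t6}}
  V14: {{t1},{t5},{t1,t3},{t1,t4},{t1,t5},{t1,t6},{t2,t5},{t4,t5},{t4,t6},{t5,t6},{t1,t3,t6},{t1,t4,t5},{t2,t4,t5},{t4,t5,t6}}
  V23: {{t2},{t5},{t1,t5},{t2,t4},{t2,t5},{t4,t5},{t5,t6},{t1,t4,t5},{t2,t4,t5},{t4,t5,t6}} {{t3,t4}}
  V24: {{t4},{t5},{t1,t4},{t1,t5},{t2,t4},{t2,t5},{t3,t4},{t4,t5},{t4,t6},{t5,t6},{t1,t4,t5},{t2,t4,t5},{t4,t5,t6}}
  V34: {{t5},{t1,t5},{t2,t4},{t2,t5},{t4,t5},{t5,t6},{t1,t4,t5},{t2,t4,t5},{t4,t5,t6}} {{t1,t3},{t1,t3,t6}} {{t3,t4}}
  V123: {{t5},{t1,t5},{t2,t5},{t4,t5},{t5,t6},{t1,t4,t5},{t2,t4,t5},{t4,t5,t6}}
  V124: {{t5},{t1,t4},{t1,t5},{t2,t5},{t4,t5},{t4,t6},{t5,t6},{t1,t4,t5},{t2,t4,t5},{t4,t5,t6}}
  V134: {{t5},{t1,t5},{t2,t5},{t4,t5},{t5,t6},{t1,t4,t5},{t2,t4,t5},{t4,t5,t6}} {{t1,t3},{t1,t3,t6}}
  V234: {{t5},{t1,t5},{t2,t4},{t2,t5},{t4,t5},{t5,t6},{t1,t4,t5},{t2,t4,t5},{t4,t5,t6}} {{t3,t4}}
  V1234: {{t5},{t1,t5},{t2,t5},{t4,t5},{t5,t6},{t1,t4,t5},{t2,t4,t5},{t4,t5,t6}}
C dims 5,10,6,1; δ0: rk 4, SNF 1^4; δ1: rk 5, SNF 1^5; δ2: rk 1, SNF 1^1
Ȟ^0: (5−4)−0=1 ⇒ Z
Ȟ^1: (10−5)−4=1 ⇒ Z
Ȟ^2: (6−1)−5=0 ⇒ 0

Ȟ^0(U;F) ≅ Z; Ȟ^1(U;F) ≅ Z; Ȟ^2(U;F) ≅ 0


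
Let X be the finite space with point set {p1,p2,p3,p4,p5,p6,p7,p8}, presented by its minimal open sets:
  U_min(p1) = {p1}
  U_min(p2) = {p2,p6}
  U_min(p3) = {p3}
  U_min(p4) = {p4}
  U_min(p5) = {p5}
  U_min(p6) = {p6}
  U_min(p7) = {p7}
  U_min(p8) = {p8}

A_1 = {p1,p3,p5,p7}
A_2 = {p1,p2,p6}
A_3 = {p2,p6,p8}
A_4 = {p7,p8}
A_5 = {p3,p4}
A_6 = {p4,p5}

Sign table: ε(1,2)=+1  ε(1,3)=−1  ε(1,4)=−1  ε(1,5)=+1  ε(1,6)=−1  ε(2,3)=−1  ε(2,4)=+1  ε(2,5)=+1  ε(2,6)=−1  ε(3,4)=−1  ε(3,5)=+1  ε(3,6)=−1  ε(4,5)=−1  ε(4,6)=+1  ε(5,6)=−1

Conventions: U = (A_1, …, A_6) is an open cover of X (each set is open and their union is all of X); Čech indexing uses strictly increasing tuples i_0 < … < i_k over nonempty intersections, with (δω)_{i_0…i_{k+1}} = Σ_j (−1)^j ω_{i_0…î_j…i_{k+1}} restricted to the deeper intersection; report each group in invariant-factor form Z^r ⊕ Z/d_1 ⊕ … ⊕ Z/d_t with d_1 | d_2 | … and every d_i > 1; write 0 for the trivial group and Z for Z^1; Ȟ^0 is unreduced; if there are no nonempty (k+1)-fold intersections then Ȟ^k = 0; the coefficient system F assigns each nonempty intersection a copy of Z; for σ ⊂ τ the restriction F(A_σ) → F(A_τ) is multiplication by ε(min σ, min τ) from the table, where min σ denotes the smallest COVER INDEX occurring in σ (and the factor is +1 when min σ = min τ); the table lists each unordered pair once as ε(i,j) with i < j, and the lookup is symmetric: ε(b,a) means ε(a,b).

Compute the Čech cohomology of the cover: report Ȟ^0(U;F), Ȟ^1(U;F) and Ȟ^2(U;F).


Ȟ^0(U;F) ≅ 0,  Ȟ^1(U;F) ≅ Z ⊕ Z/2,  Ȟ^2(U;F) ≅ 0

nerve of the cover:
  A12={p1} A14={p7} A15={p3} A16={p5} A23={p2,p6} A34={p8} A56={p4}
C dims 6,7; δ0: rk 6, SNF 1^5·2
Ȟ^0 = (6 − 6) − 0 = 0, so Ȟ^0 ≅ 0
Ȟ^1 = (7 − 0) − 6 = 1 plus torsion [2], so Ȟ^1 ≅ Z ⊕ Z/2
Ȟ^2 = (0 − 0) − 0 = 0, so Ȟ^2 ≅ 0


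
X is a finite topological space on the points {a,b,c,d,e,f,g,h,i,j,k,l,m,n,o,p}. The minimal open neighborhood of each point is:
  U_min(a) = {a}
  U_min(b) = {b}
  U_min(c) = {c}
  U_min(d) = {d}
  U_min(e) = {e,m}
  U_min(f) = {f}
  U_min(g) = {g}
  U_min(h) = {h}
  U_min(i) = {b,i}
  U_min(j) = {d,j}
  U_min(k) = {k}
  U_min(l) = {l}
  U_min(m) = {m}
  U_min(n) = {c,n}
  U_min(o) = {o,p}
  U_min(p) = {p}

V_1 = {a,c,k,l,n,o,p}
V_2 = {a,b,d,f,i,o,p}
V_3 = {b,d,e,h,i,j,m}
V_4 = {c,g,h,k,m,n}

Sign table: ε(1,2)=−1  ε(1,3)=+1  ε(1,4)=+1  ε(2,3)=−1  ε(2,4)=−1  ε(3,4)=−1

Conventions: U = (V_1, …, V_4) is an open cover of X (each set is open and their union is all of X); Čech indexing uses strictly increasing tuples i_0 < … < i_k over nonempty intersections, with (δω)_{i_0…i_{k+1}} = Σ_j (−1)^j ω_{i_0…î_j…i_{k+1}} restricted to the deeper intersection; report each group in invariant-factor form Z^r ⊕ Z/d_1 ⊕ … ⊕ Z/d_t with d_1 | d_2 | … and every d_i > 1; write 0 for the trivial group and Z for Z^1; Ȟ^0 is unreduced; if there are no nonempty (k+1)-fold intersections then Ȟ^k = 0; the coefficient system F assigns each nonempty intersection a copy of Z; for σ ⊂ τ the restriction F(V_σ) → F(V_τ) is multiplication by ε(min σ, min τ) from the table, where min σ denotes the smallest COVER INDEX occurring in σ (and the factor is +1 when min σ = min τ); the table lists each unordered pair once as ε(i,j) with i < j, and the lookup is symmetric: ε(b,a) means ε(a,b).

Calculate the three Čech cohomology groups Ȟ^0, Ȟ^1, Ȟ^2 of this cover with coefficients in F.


Ȟ^0(U;F) ≅ 0, Ȟ^1(U;F) ≅ Z/2, Ȟ^2(U;F) ≅ 0

nerve simplices:
  V12={a,o,p} V14={c,k,n} V23={b,d,i} V34={h,m}
C dims 4,4; δ0: rk 4, SNF 1^3·2
degree 0: 4−4−0 = 0 → Ȟ^0 ≅ 0
degree 1: 4−0−4 = 0 plus torsion [2] → Ȟ^1 ≅ Z/2
degree 2: 0−0−0 = 0 → Ȟ^2 ≅ 0


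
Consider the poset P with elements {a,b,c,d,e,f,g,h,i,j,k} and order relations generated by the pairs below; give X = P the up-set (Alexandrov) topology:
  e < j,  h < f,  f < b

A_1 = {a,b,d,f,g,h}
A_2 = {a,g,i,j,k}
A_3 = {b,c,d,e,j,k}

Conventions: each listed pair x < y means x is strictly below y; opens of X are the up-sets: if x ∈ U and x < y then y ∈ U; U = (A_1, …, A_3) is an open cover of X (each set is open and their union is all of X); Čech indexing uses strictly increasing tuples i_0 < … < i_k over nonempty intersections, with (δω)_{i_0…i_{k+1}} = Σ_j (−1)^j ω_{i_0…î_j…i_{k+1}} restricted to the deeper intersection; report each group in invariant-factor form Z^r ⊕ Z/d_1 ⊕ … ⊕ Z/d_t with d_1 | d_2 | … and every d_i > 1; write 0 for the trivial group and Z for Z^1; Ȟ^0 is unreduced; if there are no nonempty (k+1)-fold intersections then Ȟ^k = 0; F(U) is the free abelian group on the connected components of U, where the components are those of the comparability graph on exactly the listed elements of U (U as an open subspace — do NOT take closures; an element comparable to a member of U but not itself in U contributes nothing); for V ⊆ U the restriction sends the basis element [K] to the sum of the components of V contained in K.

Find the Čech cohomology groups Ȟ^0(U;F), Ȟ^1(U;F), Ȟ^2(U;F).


Ȟ^0 = Z^8,  Ȟ^1 = 0,  Ȟ^2 = 0

nonempty intersections:
  A12={a,g} A13={b,d} A23={j,k}
components per intersection:
  A1: {a} {b,f,h} {d} {g}
  A2: {a} {g} {i} {j} {k}
  A3: {b} {c} {d} {e,j} {k}
  A12: {a} {g}
  A13: {b} {d}
  A23: {j} {k}
C dims 14,6; δ0: rk 6, SNF 1^6
Ȟ^0: (14−6)−0=8 ⇒ Z^8
Ȟ^1: (6−0)−6=0 ⇒ 0
Ȟ^2: (0−0)−0=0 ⇒ 0


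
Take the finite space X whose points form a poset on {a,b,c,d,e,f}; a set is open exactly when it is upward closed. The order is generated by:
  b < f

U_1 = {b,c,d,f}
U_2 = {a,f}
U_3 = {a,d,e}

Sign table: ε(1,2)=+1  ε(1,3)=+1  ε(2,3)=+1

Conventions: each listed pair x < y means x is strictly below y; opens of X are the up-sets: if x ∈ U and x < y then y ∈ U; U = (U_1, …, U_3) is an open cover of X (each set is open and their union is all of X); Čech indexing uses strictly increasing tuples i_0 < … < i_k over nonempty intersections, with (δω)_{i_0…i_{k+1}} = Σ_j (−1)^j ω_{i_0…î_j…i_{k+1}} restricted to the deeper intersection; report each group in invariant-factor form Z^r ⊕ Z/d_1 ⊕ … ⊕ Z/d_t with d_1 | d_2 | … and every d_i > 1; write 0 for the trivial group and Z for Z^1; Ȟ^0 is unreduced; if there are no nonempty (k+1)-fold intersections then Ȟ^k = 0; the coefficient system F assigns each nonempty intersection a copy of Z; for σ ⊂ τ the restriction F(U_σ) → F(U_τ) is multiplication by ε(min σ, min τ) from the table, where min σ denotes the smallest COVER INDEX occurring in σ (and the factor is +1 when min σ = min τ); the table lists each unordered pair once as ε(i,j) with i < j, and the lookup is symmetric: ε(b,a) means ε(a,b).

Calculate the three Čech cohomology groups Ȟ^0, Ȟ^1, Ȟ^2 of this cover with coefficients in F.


Ȟ^0(U;F) ≅ Z; Ȟ^1(U;F) ≅ Z; Ȟ^2(U;F) ≅ 0

intersection data:
  U12={f} U13={d} U23={a}
C dims 3,3; δ0: rk 2, SNF 1^2
Ȟ^0 = (3 − 2) − 0 = 1, so Ȟ^0 ≅ Z
Ȟ^1 = (3 − 0) − 2 = 1, so Ȟ^1 ≅ Z
Ȟ^2 = (0 − 0) − 0 = 0, so Ȟ^2 ≅ 0


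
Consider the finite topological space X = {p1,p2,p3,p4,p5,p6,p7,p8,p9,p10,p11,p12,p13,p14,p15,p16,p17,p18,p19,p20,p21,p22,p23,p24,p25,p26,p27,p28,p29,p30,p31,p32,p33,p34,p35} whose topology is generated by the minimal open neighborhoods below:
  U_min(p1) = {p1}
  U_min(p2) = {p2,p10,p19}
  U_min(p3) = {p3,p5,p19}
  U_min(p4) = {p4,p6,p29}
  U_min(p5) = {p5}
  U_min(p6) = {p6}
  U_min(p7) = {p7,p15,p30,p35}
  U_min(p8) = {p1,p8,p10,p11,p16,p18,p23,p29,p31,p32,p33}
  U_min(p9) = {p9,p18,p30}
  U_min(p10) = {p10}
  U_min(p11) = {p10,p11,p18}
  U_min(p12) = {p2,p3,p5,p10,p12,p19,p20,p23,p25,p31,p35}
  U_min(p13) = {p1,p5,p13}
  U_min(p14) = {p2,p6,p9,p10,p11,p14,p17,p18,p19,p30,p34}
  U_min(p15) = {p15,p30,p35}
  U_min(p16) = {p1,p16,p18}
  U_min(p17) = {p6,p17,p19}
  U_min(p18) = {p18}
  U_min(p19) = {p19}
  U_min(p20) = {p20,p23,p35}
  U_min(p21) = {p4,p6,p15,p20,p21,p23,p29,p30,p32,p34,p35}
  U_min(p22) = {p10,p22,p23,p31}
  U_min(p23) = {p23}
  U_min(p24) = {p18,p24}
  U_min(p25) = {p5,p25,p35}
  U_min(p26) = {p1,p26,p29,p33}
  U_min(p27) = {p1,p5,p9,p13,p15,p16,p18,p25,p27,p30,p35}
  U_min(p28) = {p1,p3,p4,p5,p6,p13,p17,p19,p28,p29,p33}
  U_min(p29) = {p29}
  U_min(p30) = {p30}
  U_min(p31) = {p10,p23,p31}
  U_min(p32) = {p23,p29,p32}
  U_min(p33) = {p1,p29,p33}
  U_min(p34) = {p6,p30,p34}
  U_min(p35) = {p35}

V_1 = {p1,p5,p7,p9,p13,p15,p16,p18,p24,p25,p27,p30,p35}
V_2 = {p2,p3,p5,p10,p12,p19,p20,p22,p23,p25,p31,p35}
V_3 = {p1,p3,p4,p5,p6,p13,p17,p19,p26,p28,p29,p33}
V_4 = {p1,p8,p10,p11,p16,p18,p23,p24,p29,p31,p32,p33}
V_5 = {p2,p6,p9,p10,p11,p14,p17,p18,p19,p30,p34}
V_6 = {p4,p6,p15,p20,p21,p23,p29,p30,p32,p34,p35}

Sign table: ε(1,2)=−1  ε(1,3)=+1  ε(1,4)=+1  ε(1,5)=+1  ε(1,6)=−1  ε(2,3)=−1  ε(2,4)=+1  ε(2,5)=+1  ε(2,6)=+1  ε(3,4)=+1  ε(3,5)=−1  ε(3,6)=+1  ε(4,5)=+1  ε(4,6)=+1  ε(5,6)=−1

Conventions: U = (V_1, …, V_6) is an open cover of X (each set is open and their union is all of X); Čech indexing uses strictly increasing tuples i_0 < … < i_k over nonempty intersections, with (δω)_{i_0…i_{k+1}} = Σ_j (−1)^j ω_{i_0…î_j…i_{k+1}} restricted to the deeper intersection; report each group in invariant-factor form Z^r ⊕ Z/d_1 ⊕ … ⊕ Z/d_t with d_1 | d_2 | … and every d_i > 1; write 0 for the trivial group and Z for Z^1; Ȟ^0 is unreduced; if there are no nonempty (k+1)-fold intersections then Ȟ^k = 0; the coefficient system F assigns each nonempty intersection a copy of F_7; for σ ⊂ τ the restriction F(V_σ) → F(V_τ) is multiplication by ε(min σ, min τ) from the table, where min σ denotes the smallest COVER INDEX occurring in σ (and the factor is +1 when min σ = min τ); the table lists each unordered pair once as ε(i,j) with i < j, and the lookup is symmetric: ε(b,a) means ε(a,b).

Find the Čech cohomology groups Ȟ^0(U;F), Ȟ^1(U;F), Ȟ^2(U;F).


Ȟ^0(U;F) ≅ 0, Ȟ^1(U;F) ≅ 0, Ȟ^2(U;F) ≅ Z/7

nerve of the cover:
  V12={p5,p25,p35} V13={p1,p5,p13} V14={p1,p16,p18,p24} V15={p9,p18,p30} V16={p15,p30,p35} V23={p3,p5,p19} V24={p10,p23,p31} V25={p2,p10,p19} V26={p20,p23,p35} V34={p1,p29,p33} V35={p6,p17,p19} V36={p4,p6,p29} V45={p10,p11,p18} V46={p23,p29,p32} V56={p6,p30,p34}
  V123={p5} V126={p35} V134={p1} V145={p18} V156={p30} V235={p19} V245={p10} V246={p23} V346={p29} V356={p6}
C dims 6,15,10; δ0: rk_F7 6; δ1: rk_F7 9
Ȟ^0 = (6 − 6) − 0 = 0, so Ȟ^0 ≅ 0
Ȟ^1 = (15 − 9) − 6 = 0, so Ȟ^1 ≅ 0
Ȟ^2 = (10 − 0) − 9 = 1, so Ȟ^2 ≅ Z/7
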